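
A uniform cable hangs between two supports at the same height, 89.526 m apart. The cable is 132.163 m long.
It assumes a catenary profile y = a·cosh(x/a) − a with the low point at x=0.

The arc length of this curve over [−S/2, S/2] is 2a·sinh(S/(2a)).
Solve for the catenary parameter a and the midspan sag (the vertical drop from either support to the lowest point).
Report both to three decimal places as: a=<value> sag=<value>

a=28.197 sag=43.649

seed: a₀ = √(S³/(24(L−S))) = √(89.526³/(24·42.637)) = 26.480418
iter 1: u=1.690419  f(a)=+6.523e+00  f'(a)=-4.240e+00  a ← 26.480418 − (+6.523e+00/-4.240e+00) = 28.019074
iter 2: u=1.597590  f(a)=+6.118e-01  f'(a)=-3.478e+00  a ← 28.019074 − (+6.118e-01/-3.478e+00) = 28.194945
iter 3: u=1.587625  f(a)=+6.610e-03  f'(a)=-3.404e+00  a ← 28.194945 − (+6.610e-03/-3.404e+00) = 28.196887
iter 4: u=1.587516  f(a)=+7.902e-07  f'(a)=-3.403e+00  a ← 28.196887 − (+7.902e-07/-3.403e+00) = 28.196887
iter 5: u=1.587516  f(a)=+0.000e+00  f'(a)=-3.403e+00  a ← 28.196887 − (+0.000e+00/-3.403e+00) = 28.196887
converged: |Δa| < 1e-12 after 5 iterations
sag = a·(cosh(S/(2a)) − 1) = 28.196887·(cosh(1.587516) − 1) = 43.648983
T_max/T_min = cosh(S/(2a)) = 2.548007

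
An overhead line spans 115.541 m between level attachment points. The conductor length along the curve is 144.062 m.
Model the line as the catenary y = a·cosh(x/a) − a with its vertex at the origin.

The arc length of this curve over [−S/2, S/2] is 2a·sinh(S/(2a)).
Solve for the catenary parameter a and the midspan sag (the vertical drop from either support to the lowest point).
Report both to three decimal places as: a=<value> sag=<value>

seed: a₀ = √(S³/(24(L−S))) = √(115.541³/(24·28.521)) = 47.469667
iter 1: u=1.216998  f(a)=+2.188e+00  f'(a)=-1.389e+00  a ← 47.469667 − (+2.188e+00/-1.389e+00) = 49.044655
iter 2: u=1.177916  f(a)=+1.136e-01  f'(a)=-1.248e+00  a ← 49.044655 − (+1.136e-01/-1.248e+00) = 49.135664
iter 3: u=1.175735  f(a)=+3.435e-04  f'(a)=-1.241e+00  a ← 49.135664 − (+3.435e-04/-1.241e+00) = 49.135941
iter 4: u=1.175728  f(a)=+3.160e-09  f'(a)=-1.241e+00  a ← 49.135941 − (+3.160e-09/-1.241e+00) = 49.135941
iter 5: u=1.175728  f(a)=-2.842e-14  f'(a)=-1.241e+00  a ← 49.135941 − (-2.842e-14/-1.241e+00) = 49.135941
converged: |Δa| < 1e-12 after 5 iterations
sag = a·(cosh(S/(2a)) − 1) = 49.135941·(cosh(1.175728) − 1) = 38.058128
T_max/T_min = cosh(S/(2a)) = 1.774548

a=49.136 sag=38.058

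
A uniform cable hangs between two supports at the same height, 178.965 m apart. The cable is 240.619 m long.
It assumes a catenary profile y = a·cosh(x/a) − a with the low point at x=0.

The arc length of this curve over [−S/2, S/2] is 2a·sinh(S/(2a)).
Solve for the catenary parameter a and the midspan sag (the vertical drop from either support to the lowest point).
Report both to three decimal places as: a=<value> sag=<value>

seed: a₀ = √(S³/(24(L−S))) = √(178.965³/(24·61.654)) = 62.239473
iter 1: u=1.437713  f(a)=+6.695e+00  f'(a)=-2.422e+00  a ← 62.239473 − (+6.695e+00/-2.422e+00) = 65.003488
iter 2: u=1.376580  f(a)=+4.718e-01  f'(a)=-2.092e+00  a ← 65.003488 − (+4.718e-01/-2.092e+00) = 65.229044
iter 3: u=1.371820  f(a)=+2.736e-03  f'(a)=-2.068e+00  a ← 65.229044 − (+2.736e-03/-2.068e+00) = 65.230368
iter 4: u=1.371792  f(a)=+9.318e-08  f'(a)=-2.067e+00  a ← 65.230368 − (+9.318e-08/-2.067e+00) = 65.230368
iter 5: u=1.371792  f(a)=-2.842e-14  f'(a)=-2.067e+00  a ← 65.230368 − (-2.842e-14/-2.067e+00) = 65.230368
converged: |Δa| < 1e-12 after 5 iterations
sag = a·(cosh(S/(2a)) − 1) = 65.230368·(cosh(1.371792) − 1) = 71.624945
T_max/T_min = cosh(S/(2a)) = 2.098031

a=65.230 sag=71.625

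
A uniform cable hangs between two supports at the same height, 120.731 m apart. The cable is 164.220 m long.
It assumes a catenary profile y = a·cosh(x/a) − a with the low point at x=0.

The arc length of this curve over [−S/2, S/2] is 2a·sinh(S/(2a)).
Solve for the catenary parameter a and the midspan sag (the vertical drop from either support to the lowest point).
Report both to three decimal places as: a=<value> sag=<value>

a=43.118 sag=49.625

seed: a₀ = √(S³/(24(L−S))) = √(120.731³/(24·43.489)) = 41.061316
iter 1: u=1.470131  f(a)=+4.949e+00  f'(a)=-2.613e+00  a ← 41.061316 − (+4.949e+00/-2.613e+00) = 42.955359
iter 2: u=1.405308  f(a)=+3.630e-01  f'(a)=-2.242e+00  a ← 42.955359 − (+3.630e-01/-2.242e+00) = 43.117250
iter 3: u=1.400031  f(a)=+2.295e-03  f'(a)=-2.214e+00  a ← 43.117250 − (+2.295e-03/-2.214e+00) = 43.118287
iter 4: u=1.399998  f(a)=+9.303e-08  f'(a)=-2.214e+00  a ← 43.118287 − (+9.303e-08/-2.214e+00) = 43.118287
iter 5: u=1.399998  f(a)=+0.000e+00  f'(a)=-2.214e+00  a ← 43.118287 − (+0.000e+00/-2.214e+00) = 43.118287
converged: |Δa| < 1e-12 after 5 iterations
sag = a·(cosh(S/(2a)) − 1) = 43.118287·(cosh(1.399998) − 1) = 49.624577
T_max/T_min = cosh(S/(2a)) = 2.150894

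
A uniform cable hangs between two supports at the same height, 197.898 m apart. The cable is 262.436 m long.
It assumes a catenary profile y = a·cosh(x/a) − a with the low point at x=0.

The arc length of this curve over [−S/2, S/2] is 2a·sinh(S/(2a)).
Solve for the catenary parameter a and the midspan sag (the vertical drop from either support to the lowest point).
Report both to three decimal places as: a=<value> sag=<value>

a=73.967 sag=76.663

seed: a₀ = √(S³/(24(L−S))) = √(197.898³/(24·64.538)) = 70.737342
iter 1: u=1.398823  f(a)=+6.616e+00  f'(a)=-2.208e+00  a ← 70.737342 − (+6.616e+00/-2.208e+00) = 73.734382
iter 2: u=1.341966  f(a)=+4.437e-01  f'(a)=-1.921e+00  a ← 73.734382 − (+4.437e-01/-1.921e+00) = 73.965420
iter 3: u=1.337774  f(a)=+2.313e-03  f'(a)=-1.901e+00  a ← 73.965420 − (+2.313e-03/-1.901e+00) = 73.966637
iter 4: u=1.337752  f(a)=+6.357e-08  f'(a)=-1.900e+00  a ← 73.966637 − (+6.357e-08/-1.900e+00) = 73.966637
iter 5: u=1.337752  f(a)=+0.000e+00  f'(a)=-1.900e+00  a ← 73.966637 − (+0.000e+00/-1.900e+00) = 73.966637
converged: |Δa| < 1e-12 after 5 iterations
sag = a·(cosh(S/(2a)) − 1) = 73.966637·(cosh(1.337752) − 1) = 76.662799
T_max/T_min = cosh(S/(2a)) = 2.036451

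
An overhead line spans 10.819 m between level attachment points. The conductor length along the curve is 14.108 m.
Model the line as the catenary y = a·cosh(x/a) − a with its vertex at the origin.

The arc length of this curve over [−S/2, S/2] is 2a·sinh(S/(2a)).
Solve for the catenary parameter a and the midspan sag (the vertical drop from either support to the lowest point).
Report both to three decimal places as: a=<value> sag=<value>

a=4.177 sag=4.021

seed: a₀ = √(S³/(24(L−S))) = √(10.819³/(24·3.289)) = 4.005374
iter 1: u=1.350560  f(a)=+3.133e-01  f'(a)=-1.962e+00  a ← 4.005374 − (+3.133e-01/-1.962e+00) = 4.165066
iter 2: u=1.298779  f(a)=+1.971e-02  f'(a)=-1.722e+00  a ← 4.165066 − (+1.971e-02/-1.722e+00) = 4.176512
iter 3: u=1.295219  f(a)=+8.961e-05  f'(a)=-1.707e+00  a ← 4.176512 − (+8.961e-05/-1.707e+00) = 4.176565
iter 4: u=1.295203  f(a)=+1.871e-09  f'(a)=-1.707e+00  a ← 4.176565 − (+1.871e-09/-1.707e+00) = 4.176565
iter 5: u=1.295203  f(a)=+1.776e-15  f'(a)=-1.707e+00  a ← 4.176565 − (+1.776e-15/-1.707e+00) = 4.176565
converged: |Δa| < 1e-12 after 5 iterations
sag = a·(cosh(S/(2a)) − 1) = 4.176565·(cosh(1.295203) − 1) = 4.021155
T_max/T_min = cosh(S/(2a)) = 1.962790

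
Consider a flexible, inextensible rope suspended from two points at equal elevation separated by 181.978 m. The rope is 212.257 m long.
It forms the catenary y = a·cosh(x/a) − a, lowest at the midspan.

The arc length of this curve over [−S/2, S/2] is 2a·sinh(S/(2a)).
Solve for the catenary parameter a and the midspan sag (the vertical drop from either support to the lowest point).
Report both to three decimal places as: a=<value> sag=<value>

a=93.256 sag=48.024

seed: a₀ = √(S³/(24(L−S))) = √(181.978³/(24·30.279)) = 91.065095
iter 1: u=0.999164  f(a)=+1.548e+00  f'(a)=-7.338e-01  a ← 91.065095 − (+1.548e+00/-7.338e-01) = 93.174466
iter 2: u=0.976544  f(a)=+5.541e-02  f'(a)=-6.821e-01  a ← 93.174466 − (+5.541e-02/-6.821e-01) = 93.255705
iter 3: u=0.975694  f(a)=+7.686e-05  f'(a)=-6.802e-01  a ← 93.255705 − (+7.686e-05/-6.802e-01) = 93.255818
iter 4: u=0.975692  f(a)=+1.483e-10  f'(a)=-6.802e-01  a ← 93.255818 − (+1.483e-10/-6.802e-01) = 93.255818
iter 5: u=0.975692  f(a)=+0.000e+00  f'(a)=-6.802e-01  a ← 93.255818 − (+0.000e+00/-6.802e-01) = 93.255818
converged: |Δa| < 1e-12 after 5 iterations
sag = a·(cosh(S/(2a)) − 1) = 93.255818·(cosh(0.975692) − 1) = 48.023714
T_max/T_min = cosh(S/(2a)) = 1.514967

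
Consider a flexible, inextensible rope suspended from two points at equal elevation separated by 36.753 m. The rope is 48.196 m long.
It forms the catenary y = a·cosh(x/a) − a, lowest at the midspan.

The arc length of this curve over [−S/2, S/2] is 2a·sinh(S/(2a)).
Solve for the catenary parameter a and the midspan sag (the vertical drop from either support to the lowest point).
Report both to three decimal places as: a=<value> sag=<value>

a=14.033 sag=13.853

seed: a₀ = √(S³/(24(L−S))) = √(36.753³/(24·11.443)) = 13.445087
iter 1: u=1.366782  f(a)=+1.118e+00  f'(a)=-2.042e+00  a ← 13.445087 − (+1.118e+00/-2.042e+00) = 13.992370
iter 2: u=1.313323  f(a)=+7.186e-02  f'(a)=-1.787e+00  a ← 13.992370 − (+7.186e-02/-1.787e+00) = 14.032580
iter 3: u=1.309560  f(a)=+3.423e-04  f'(a)=-1.770e+00  a ← 14.032580 − (+3.423e-04/-1.770e+00) = 14.032773
iter 4: u=1.309542  f(a)=+7.846e-09  f'(a)=-1.770e+00  a ← 14.032773 − (+7.846e-09/-1.770e+00) = 14.032773
iter 5: u=1.309542  f(a)=+0.000e+00  f'(a)=-1.770e+00  a ← 14.032773 − (+0.000e+00/-1.770e+00) = 14.032773
converged: |Δa| < 1e-12 after 5 iterations
sag = a·(cosh(S/(2a)) − 1) = 14.032773·(cosh(1.309542) − 1) = 13.853287
T_max/T_min = cosh(S/(2a)) = 1.987210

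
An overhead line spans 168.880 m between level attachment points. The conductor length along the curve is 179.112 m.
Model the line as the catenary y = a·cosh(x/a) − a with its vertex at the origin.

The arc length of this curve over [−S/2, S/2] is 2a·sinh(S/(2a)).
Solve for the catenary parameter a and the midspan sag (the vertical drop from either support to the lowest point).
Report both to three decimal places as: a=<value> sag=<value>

a=141.305 sag=25.989

seed: a₀ = √(S³/(24(L−S))) = √(168.880³/(24·10.232)) = 140.049462
iter 1: u=0.602930  f(a)=+1.876e-01  f'(a)=-1.515e-01  a ← 140.049462 − (+1.876e-01/-1.515e-01) = 141.287717
iter 2: u=0.597646  f(a)=+2.517e-03  f'(a)=-1.475e-01  a ← 141.287717 − (+2.517e-03/-1.475e-01) = 141.304786
iter 3: u=0.597574  f(a)=+4.668e-07  f'(a)=-1.474e-01  a ← 141.304786 − (+4.668e-07/-1.474e-01) = 141.304790
iter 4: u=0.597574  f(a)=+2.842e-14  f'(a)=-1.474e-01  a ← 141.304790 − (+2.842e-14/-1.474e-01) = 141.304790
converged: |Δa| < 1e-12 after 4 iterations
sag = a·(cosh(S/(2a)) − 1) = 141.304790·(cosh(0.597574) − 1) = 25.989325
T_max/T_min = cosh(S/(2a)) = 1.183924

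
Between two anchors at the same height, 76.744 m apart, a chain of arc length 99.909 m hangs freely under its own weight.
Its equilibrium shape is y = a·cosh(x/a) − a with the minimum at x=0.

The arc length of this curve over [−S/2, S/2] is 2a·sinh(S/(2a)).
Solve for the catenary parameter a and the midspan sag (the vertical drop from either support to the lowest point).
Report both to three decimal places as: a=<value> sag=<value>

a=29.724 sag=28.405

seed: a₀ = √(S³/(24(L−S))) = √(76.744³/(24·23.165)) = 28.513129
iter 1: u=1.345766  f(a)=+2.190e+00  f'(a)=-1.939e+00  a ← 28.513129 − (+2.190e+00/-1.939e+00) = 29.642913
iter 2: u=1.294475  f(a)=+1.369e-01  f'(a)=-1.703e+00  a ← 29.642913 − (+1.369e-01/-1.703e+00) = 29.723296
iter 3: u=1.290974  f(a)=+6.139e-04  f'(a)=-1.688e+00  a ← 29.723296 − (+6.139e-04/-1.688e+00) = 29.723659
iter 4: u=1.290958  f(a)=+1.246e-08  f'(a)=-1.688e+00  a ← 29.723659 − (+1.246e-08/-1.688e+00) = 29.723659
iter 5: u=1.290958  f(a)=+0.000e+00  f'(a)=-1.688e+00  a ← 29.723659 − (+0.000e+00/-1.688e+00) = 29.723659
converged: |Δa| < 1e-12 after 5 iterations
sag = a·(cosh(S/(2a)) − 1) = 29.723659·(cosh(1.290958) − 1) = 28.405060
T_max/T_min = cosh(S/(2a)) = 1.955638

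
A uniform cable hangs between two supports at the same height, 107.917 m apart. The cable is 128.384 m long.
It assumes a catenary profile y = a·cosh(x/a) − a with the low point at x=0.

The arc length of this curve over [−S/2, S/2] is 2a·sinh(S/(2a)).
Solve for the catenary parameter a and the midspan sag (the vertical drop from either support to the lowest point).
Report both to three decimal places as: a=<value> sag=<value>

a=51.963 sag=30.625

seed: a₀ = √(S³/(24(L−S))) = √(107.917³/(24·20.467)) = 50.582708
iter 1: u=1.066738  f(a)=+1.197e+00  f'(a)=-9.052e-01  a ← 50.582708 − (+1.197e+00/-9.052e-01) = 51.904638
iter 2: u=1.039570  f(a)=+4.851e-02  f'(a)=-8.331e-01  a ← 51.904638 − (+4.851e-02/-8.331e-01) = 51.962867
iter 3: u=1.038405  f(a)=+8.720e-05  f'(a)=-8.301e-01  a ← 51.962867 − (+8.720e-05/-8.301e-01) = 51.962972
iter 4: u=1.038403  f(a)=+2.829e-10  f'(a)=-8.301e-01  a ← 51.962972 − (+2.829e-10/-8.301e-01) = 51.962972
iter 5: u=1.038403  f(a)=+0.000e+00  f'(a)=-8.301e-01  a ← 51.962972 − (+0.000e+00/-8.301e-01) = 51.962972
converged: |Δa| < 1e-12 after 5 iterations
sag = a·(cosh(S/(2a)) − 1) = 51.962972·(cosh(1.038403) − 1) = 30.624941
T_max/T_min = cosh(S/(2a)) = 1.589361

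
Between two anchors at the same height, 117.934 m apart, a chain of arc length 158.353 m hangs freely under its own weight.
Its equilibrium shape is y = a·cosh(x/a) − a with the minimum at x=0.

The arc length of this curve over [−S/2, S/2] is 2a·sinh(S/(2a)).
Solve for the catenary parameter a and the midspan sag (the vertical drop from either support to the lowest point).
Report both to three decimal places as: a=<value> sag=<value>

a=43.087 sag=47.054

seed: a₀ = √(S³/(24(L−S))) = √(117.934³/(24·40.419)) = 41.120666
iter 1: u=1.433999  f(a)=+4.365e+00  f'(a)=-2.401e+00  a ← 41.120666 − (+4.365e+00/-2.401e+00) = 42.938755
iter 2: u=1.373282  f(a)=+3.062e-01  f'(a)=-2.075e+00  a ← 42.938755 − (+3.062e-01/-2.075e+00) = 43.086324
iter 3: u=1.368578  f(a)=+1.758e-03  f'(a)=-2.051e+00  a ← 43.086324 − (+1.758e-03/-2.051e+00) = 43.087181
iter 4: u=1.368551  f(a)=+5.867e-08  f'(a)=-2.051e+00  a ← 43.087181 − (+5.867e-08/-2.051e+00) = 43.087181
iter 5: u=1.368551  f(a)=+0.000e+00  f'(a)=-2.051e+00  a ← 43.087181 − (+0.000e+00/-2.051e+00) = 43.087181
converged: |Δa| < 1e-12 after 5 iterations
sag = a·(cosh(S/(2a)) − 1) = 43.087181·(cosh(1.368551) − 1) = 47.053949
T_max/T_min = cosh(S/(2a)) = 2.092064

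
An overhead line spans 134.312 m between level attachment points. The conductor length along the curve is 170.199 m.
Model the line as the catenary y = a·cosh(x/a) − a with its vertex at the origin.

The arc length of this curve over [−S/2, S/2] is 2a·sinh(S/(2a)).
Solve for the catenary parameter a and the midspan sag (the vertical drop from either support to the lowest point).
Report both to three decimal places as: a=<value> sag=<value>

a=55.046 sag=46.305

seed: a₀ = √(S³/(24(L−S))) = √(134.312³/(24·35.887)) = 53.039330
iter 1: u=1.266155  f(a)=+2.989e+00  f'(a)=-1.583e+00  a ← 53.039330 − (+2.989e+00/-1.583e+00) = 54.927494
iter 2: u=1.222630  f(a)=+1.670e-01  f'(a)=-1.411e+00  a ← 54.927494 − (+1.670e-01/-1.411e+00) = 55.045903
iter 3: u=1.220000  f(a)=+5.899e-04  f'(a)=-1.401e+00  a ← 55.045903 − (+5.899e-04/-1.401e+00) = 55.046324
iter 4: u=1.219991  f(a)=+7.414e-09  f'(a)=-1.401e+00  a ← 55.046324 − (+7.414e-09/-1.401e+00) = 55.046324
iter 5: u=1.219991  f(a)=+2.842e-14  f'(a)=-1.401e+00  a ← 55.046324 − (+2.842e-14/-1.401e+00) = 55.046324
converged: |Δa| < 1e-12 after 5 iterations
sag = a·(cosh(S/(2a)) − 1) = 55.046324·(cosh(1.219991) − 1) = 46.304663
T_max/T_min = cosh(S/(2a)) = 1.841194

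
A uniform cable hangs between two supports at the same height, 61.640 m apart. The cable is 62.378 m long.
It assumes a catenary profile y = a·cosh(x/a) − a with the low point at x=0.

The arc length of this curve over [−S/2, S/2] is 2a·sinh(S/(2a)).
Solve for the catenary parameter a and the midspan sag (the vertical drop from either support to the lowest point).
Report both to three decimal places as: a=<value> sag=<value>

a=115.196 sag=4.148

seed: a₀ = √(S³/(24(L−S))) = √(61.640³/(24·0.738)) = 114.990018
iter 1: u=0.268023  f(a)=+2.655e-03  f'(a)=-1.293e-02  a ← 114.990018 − (+2.655e-03/-1.293e-02) = 115.195405
iter 2: u=0.267545  f(a)=+7.131e-06  f'(a)=-1.286e-02  a ← 115.195405 − (+7.131e-06/-1.286e-02) = 115.195959
iter 3: u=0.267544  f(a)=+5.173e-11  f'(a)=-1.286e-02  a ← 115.195959 − (+5.173e-11/-1.286e-02) = 115.195959
iter 4: u=0.267544  f(a)=+1.421e-14  f'(a)=-1.286e-02  a ← 115.195959 − (+1.421e-14/-1.286e-02) = 115.195959
converged: |Δa| < 1e-12 after 4 iterations
sag = a·(cosh(S/(2a)) − 1) = 115.195959·(cosh(0.267544) − 1) = 4.147506
T_max/T_min = cosh(S/(2a)) = 1.036004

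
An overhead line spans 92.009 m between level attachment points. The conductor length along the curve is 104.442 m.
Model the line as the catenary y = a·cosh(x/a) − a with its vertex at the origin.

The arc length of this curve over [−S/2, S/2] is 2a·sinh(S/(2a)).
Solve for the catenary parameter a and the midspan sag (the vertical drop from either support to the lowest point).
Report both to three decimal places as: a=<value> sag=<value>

seed: a₀ = √(S³/(24(L−S))) = √(92.009³/(24·12.433)) = 51.091879
iter 1: u=0.900427  f(a)=+5.139e-01  f'(a)=-5.273e-01  a ← 51.091879 − (+5.139e-01/-5.273e-01) = 52.066359
iter 2: u=0.883574  f(a)=+1.507e-02  f'(a)=-4.968e-01  a ← 52.066359 − (+1.507e-02/-4.968e-01) = 52.096693
iter 3: u=0.883060  f(a)=+1.383e-05  f'(a)=-4.959e-01  a ← 52.096693 − (+1.383e-05/-4.959e-01) = 52.096721
iter 4: u=0.883059  f(a)=+1.167e-11  f'(a)=-4.959e-01  a ← 52.096721 − (+1.167e-11/-4.959e-01) = 52.096721
converged: |Δa| < 1e-12 after 4 iterations
sag = a·(cosh(S/(2a)) − 1) = 52.096721·(cosh(0.883059) − 1) = 21.667099
T_max/T_min = cosh(S/(2a)) = 1.415901

a=52.097 sag=21.667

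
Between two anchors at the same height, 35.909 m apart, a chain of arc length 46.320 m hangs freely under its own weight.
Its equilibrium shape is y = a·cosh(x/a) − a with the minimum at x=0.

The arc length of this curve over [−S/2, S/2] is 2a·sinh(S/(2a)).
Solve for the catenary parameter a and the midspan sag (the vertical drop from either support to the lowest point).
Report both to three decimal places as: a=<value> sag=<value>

seed: a₀ = √(S³/(24(L−S))) = √(35.909³/(24·10.411)) = 13.612977
iter 1: u=1.318925  f(a)=+9.440e-01  f'(a)=-1.813e+00  a ← 13.612977 − (+9.440e-01/-1.813e+00) = 14.133717
iter 2: u=1.270331  f(a)=+5.687e-02  f'(a)=-1.600e+00  a ← 14.133717 − (+5.687e-02/-1.600e+00) = 14.169252
iter 3: u=1.267145  f(a)=+2.357e-04  f'(a)=-1.587e+00  a ← 14.169252 − (+2.357e-04/-1.587e+00) = 14.169401
iter 4: u=1.267132  f(a)=+4.084e-09  f'(a)=-1.587e+00  a ← 14.169401 − (+4.084e-09/-1.587e+00) = 14.169401
iter 5: u=1.267132  f(a)=-7.105e-15  f'(a)=-1.587e+00  a ← 14.169401 − (-7.105e-15/-1.587e+00) = 14.169401
converged: |Δa| < 1e-12 after 5 iterations
sag = a·(cosh(S/(2a)) − 1) = 14.169401·(cosh(1.267132) − 1) = 12.981244
T_max/T_min = cosh(S/(2a)) = 1.916146

a=14.169 sag=12.981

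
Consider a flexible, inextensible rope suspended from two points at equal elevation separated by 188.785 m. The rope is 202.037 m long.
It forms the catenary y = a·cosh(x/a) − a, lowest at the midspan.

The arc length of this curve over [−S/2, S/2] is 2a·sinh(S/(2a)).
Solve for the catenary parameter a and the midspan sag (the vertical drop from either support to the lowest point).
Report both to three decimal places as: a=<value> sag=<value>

seed: a₀ = √(S³/(24(L−S))) = √(188.785³/(24·13.252)) = 145.447042
iter 1: u=0.648982  f(a)=+2.819e-01  f'(a)=-1.900e-01  a ← 145.447042 − (+2.819e-01/-1.900e-01) = 146.930536
iter 2: u=0.642429  f(a)=+4.371e-03  f'(a)=-1.842e-01  a ← 146.930536 − (+4.371e-03/-1.842e-01) = 146.954270
iter 3: u=0.642326  f(a)=+1.088e-06  f'(a)=-1.841e-01  a ← 146.954270 − (+1.088e-06/-1.841e-01) = 146.954276
iter 4: u=0.642326  f(a)=+2.842e-14  f'(a)=-1.841e-01  a ← 146.954276 − (+2.842e-14/-1.841e-01) = 146.954276
converged: |Δa| < 1e-12 after 4 iterations
sag = a·(cosh(S/(2a)) − 1) = 146.954276·(cosh(0.642326) − 1) = 31.372101
T_max/T_min = cosh(S/(2a)) = 1.213482

a=146.954 sag=31.372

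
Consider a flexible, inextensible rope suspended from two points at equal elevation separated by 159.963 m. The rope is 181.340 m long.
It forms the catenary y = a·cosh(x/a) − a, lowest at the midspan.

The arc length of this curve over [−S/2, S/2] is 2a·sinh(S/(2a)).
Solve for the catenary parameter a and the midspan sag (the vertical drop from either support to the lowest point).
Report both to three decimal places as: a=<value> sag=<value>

a=91.058 sag=37.443

seed: a₀ = √(S³/(24(L−S))) = √(159.963³/(24·21.377)) = 89.320328
iter 1: u=0.895446  f(a)=+8.736e-01  f'(a)=-5.182e-01  a ← 89.320328 − (+8.736e-01/-5.182e-01) = 91.006260
iter 2: u=0.878857  f(a)=+2.535e-02  f'(a)=-4.885e-01  a ← 91.006260 − (+2.535e-02/-4.885e-01) = 91.058149
iter 3: u=0.878356  f(a)=+2.275e-05  f'(a)=-4.876e-01  a ← 91.058149 − (+2.275e-05/-4.876e-01) = 91.058196
iter 4: u=0.878356  f(a)=+1.839e-11  f'(a)=-4.876e-01  a ← 91.058196 − (+1.839e-11/-4.876e-01) = 91.058196
converged: |Δa| < 1e-12 after 4 iterations
sag = a·(cosh(S/(2a)) − 1) = 91.058196·(cosh(0.878356) − 1) = 37.443337
T_max/T_min = cosh(S/(2a)) = 1.411202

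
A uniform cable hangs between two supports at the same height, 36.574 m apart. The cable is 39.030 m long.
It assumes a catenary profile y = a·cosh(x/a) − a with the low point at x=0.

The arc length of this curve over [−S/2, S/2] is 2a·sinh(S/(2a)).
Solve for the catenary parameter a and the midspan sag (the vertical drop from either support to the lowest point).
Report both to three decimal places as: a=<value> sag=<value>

a=29.096 sag=5.939

seed: a₀ = √(S³/(24(L−S))) = √(36.574³/(24·2.456)) = 28.809710
iter 1: u=0.634751  f(a)=+4.995e-02  f'(a)=-1.775e-01  a ← 28.809710 − (+4.995e-02/-1.775e-01) = 29.091196
iter 2: u=0.628609  f(a)=+7.416e-04  f'(a)=-1.722e-01  a ← 29.091196 − (+7.416e-04/-1.722e-01) = 29.095502
iter 3: u=0.628516  f(a)=+1.689e-07  f'(a)=-1.722e-01  a ← 29.095502 − (+1.689e-07/-1.722e-01) = 29.095503
iter 4: u=0.628516  f(a)=+7.105e-15  f'(a)=-1.722e-01  a ← 29.095503 − (+7.105e-15/-1.722e-01) = 29.095503
converged: |Δa| < 1e-12 after 4 iterations
sag = a·(cosh(S/(2a)) − 1) = 29.095503·(cosh(0.628516) − 1) = 5.938531
T_max/T_min = cosh(S/(2a)) = 1.204105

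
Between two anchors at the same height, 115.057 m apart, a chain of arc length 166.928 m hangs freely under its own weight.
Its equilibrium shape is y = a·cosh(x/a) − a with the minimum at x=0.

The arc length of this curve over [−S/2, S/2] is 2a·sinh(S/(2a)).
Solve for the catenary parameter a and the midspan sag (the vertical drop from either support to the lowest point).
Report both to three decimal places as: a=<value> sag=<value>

seed: a₀ = √(S³/(24(L−S))) = √(115.057³/(24·51.871)) = 34.978537
iter 1: u=1.644680  f(a)=+7.485e+00  f'(a)=-3.850e+00  a ← 34.978537 − (+7.485e+00/-3.850e+00) = 36.922796
iter 2: u=1.558075  f(a)=+6.694e-01  f'(a)=-3.189e+00  a ← 36.922796 − (+6.694e-01/-3.189e+00) = 37.132683
iter 3: u=1.549269  f(a)=+6.515e-03  f'(a)=-3.127e+00  a ← 37.132683 − (+6.515e-03/-3.127e+00) = 37.134766
iter 4: u=1.549182  f(a)=+6.306e-07  f'(a)=-3.127e+00  a ← 37.134766 − (+6.306e-07/-3.127e+00) = 37.134766
iter 5: u=1.549182  f(a)=-2.842e-14  f'(a)=-3.127e+00  a ← 37.134766 − (-2.842e-14/-3.127e+00) = 37.134766
converged: |Δa| < 1e-12 after 5 iterations
sag = a·(cosh(S/(2a)) − 1) = 37.134766·(cosh(1.549182) − 1) = 54.217465
T_max/T_min = cosh(S/(2a)) = 2.460019

a=37.135 sag=54.217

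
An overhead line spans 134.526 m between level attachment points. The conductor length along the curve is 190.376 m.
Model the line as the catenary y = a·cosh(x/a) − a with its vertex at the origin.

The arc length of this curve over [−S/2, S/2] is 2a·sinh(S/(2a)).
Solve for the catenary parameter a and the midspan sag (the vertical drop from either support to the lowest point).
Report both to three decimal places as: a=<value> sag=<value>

a=45.053 sag=60.258

seed: a₀ = √(S³/(24(L−S))) = √(134.526³/(24·55.850)) = 42.617909
iter 1: u=1.578280  f(a)=+7.383e+00  f'(a)=-3.335e+00  a ← 42.617909 − (+7.383e+00/-3.335e+00) = 44.831972
iter 2: u=1.500336  f(a)=+6.144e-01  f'(a)=-2.801e+00  a ← 44.831972 − (+6.144e-01/-2.801e+00) = 45.051328
iter 3: u=1.493030  f(a)=+5.107e-03  f'(a)=-2.754e+00  a ← 45.051328 − (+5.107e-03/-2.754e+00) = 45.053182
iter 4: u=1.492969  f(a)=+3.594e-07  f'(a)=-2.754e+00  a ← 45.053182 − (+3.594e-07/-2.754e+00) = 45.053182
iter 5: u=1.492969  f(a)=-2.842e-14  f'(a)=-2.754e+00  a ← 45.053182 − (-2.842e-14/-2.754e+00) = 45.053182
converged: |Δa| < 1e-12 after 5 iterations
sag = a·(cosh(S/(2a)) − 1) = 45.053182·(cosh(1.492969) − 1) = 60.258472
T_max/T_min = cosh(S/(2a)) = 2.337496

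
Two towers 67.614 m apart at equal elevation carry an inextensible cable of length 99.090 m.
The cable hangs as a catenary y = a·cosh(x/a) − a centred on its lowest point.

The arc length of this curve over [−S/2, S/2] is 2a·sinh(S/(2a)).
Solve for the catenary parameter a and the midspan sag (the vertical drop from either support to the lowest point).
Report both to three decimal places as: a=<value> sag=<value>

a=21.512 sag=32.501

seed: a₀ = √(S³/(24(L−S))) = √(67.614³/(24·31.476)) = 20.228308
iter 1: u=1.671272  f(a)=+4.700e+00  f'(a)=-4.073e+00  a ← 20.228308 − (+4.700e+00/-4.073e+00) = 21.382302
iter 2: u=1.581074  f(a)=+4.322e-01  f'(a)=-3.355e+00  a ← 21.382302 − (+4.322e-01/-3.355e+00) = 21.511112
iter 3: u=1.571606  f(a)=+4.472e-03  f'(a)=-3.286e+00  a ← 21.511112 − (+4.472e-03/-3.286e+00) = 21.512472
iter 4: u=1.571507  f(a)=+4.897e-07  f'(a)=-3.285e+00  a ← 21.512472 − (+4.897e-07/-3.285e+00) = 21.512473
iter 5: u=1.571507  f(a)=+2.842e-14  f'(a)=-3.285e+00  a ← 21.512473 − (+2.842e-14/-3.285e+00) = 21.512473
converged: |Δa| < 1e-12 after 5 iterations
sag = a·(cosh(S/(2a)) − 1) = 21.512473·(cosh(1.571507) − 1) = 32.501354
T_max/T_min = cosh(S/(2a)) = 2.510814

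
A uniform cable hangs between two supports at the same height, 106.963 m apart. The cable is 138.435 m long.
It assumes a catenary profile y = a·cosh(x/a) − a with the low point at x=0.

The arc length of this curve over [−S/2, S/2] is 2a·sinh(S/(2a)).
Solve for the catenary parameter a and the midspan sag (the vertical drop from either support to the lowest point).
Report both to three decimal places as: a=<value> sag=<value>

a=41.920 sag=39.002

seed: a₀ = √(S³/(24(L−S))) = √(106.963³/(24·31.472)) = 40.251546
iter 1: u=1.328682  f(a)=+2.898e+00  f'(a)=-1.858e+00  a ← 40.251546 − (+2.898e+00/-1.858e+00) = 41.811281
iter 2: u=1.279117  f(a)=+1.769e-01  f'(a)=-1.637e+00  a ← 41.811281 − (+1.769e-01/-1.637e+00) = 41.919356
iter 3: u=1.275819  f(a)=+7.547e-04  f'(a)=-1.623e+00  a ← 41.919356 − (+7.547e-04/-1.623e+00) = 41.919820
iter 4: u=1.275805  f(a)=+1.386e-08  f'(a)=-1.623e+00  a ← 41.919820 − (+1.386e-08/-1.623e+00) = 41.919820
iter 5: u=1.275805  f(a)=-2.842e-14  f'(a)=-1.623e+00  a ← 41.919820 − (-2.842e-14/-1.623e+00) = 41.919820
converged: |Δa| < 1e-12 after 5 iterations
sag = a·(cosh(S/(2a)) − 1) = 41.919820·(cosh(1.275805) − 1) = 39.001954
T_max/T_min = cosh(S/(2a)) = 1.930394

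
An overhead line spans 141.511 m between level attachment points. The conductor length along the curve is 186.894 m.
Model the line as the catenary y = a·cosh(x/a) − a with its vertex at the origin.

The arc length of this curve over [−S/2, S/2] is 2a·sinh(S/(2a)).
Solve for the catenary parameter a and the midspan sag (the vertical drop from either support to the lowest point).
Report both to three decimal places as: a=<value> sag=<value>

a=53.300 sag=54.279

seed: a₀ = √(S³/(24(L−S))) = √(141.511³/(24·45.383)) = 51.007387
iter 1: u=1.387162  f(a)=+4.572e+00  f'(a)=-2.146e+00  a ← 51.007387 − (+4.572e+00/-2.146e+00) = 53.137518
iter 2: u=1.331554  f(a)=+3.020e-01  f'(a)=-1.871e+00  a ← 53.137518 − (+3.020e-01/-1.871e+00) = 53.298899
iter 3: u=1.327523  f(a)=+1.524e-03  f'(a)=-1.852e+00  a ← 53.298899 − (+1.524e-03/-1.852e+00) = 53.299722
iter 4: u=1.327502  f(a)=+3.922e-08  f'(a)=-1.852e+00  a ← 53.299722 − (+3.922e-08/-1.852e+00) = 53.299722
iter 5: u=1.327502  f(a)=+2.842e-14  f'(a)=-1.852e+00  a ← 53.299722 − (+2.842e-14/-1.852e+00) = 53.299722
converged: |Δa| < 1e-12 after 5 iterations
sag = a·(cosh(S/(2a)) − 1) = 53.299722·(cosh(1.327502) − 1) = 54.279096
T_max/T_min = cosh(S/(2a)) = 2.018375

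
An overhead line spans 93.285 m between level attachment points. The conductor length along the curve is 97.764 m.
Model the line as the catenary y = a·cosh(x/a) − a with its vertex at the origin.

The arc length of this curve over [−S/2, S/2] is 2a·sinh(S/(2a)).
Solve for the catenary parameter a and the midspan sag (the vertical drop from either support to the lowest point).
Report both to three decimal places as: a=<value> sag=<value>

a=87.519 sag=12.726

seed: a₀ = √(S³/(24(L−S))) = √(93.285³/(24·4.479)) = 86.900359
iter 1: u=0.536735  f(a)=+6.496e-02  f'(a)=-1.061e-01  a ← 86.900359 − (+6.496e-02/-1.061e-01) = 87.512713
iter 2: u=0.532980  f(a)=+6.930e-04  f'(a)=-1.038e-01  a ← 87.512713 − (+6.930e-04/-1.038e-01) = 87.519388
iter 3: u=0.532939  f(a)=+8.077e-08  f'(a)=-1.038e-01  a ← 87.519388 − (+8.077e-08/-1.038e-01) = 87.519388
iter 4: u=0.532939  f(a)=+0.000e+00  f'(a)=-1.038e-01  a ← 87.519388 − (+0.000e+00/-1.038e-01) = 87.519388
converged: |Δa| < 1e-12 after 4 iterations
sag = a·(cosh(S/(2a)) − 1) = 87.519388·(cosh(0.532939) − 1) = 12.725777
T_max/T_min = cosh(S/(2a)) = 1.145405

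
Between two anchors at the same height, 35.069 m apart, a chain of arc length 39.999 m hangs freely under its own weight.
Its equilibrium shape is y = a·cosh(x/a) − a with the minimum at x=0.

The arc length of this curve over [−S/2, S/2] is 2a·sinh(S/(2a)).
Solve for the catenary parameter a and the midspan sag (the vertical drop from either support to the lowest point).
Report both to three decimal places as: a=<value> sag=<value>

seed: a₀ = √(S³/(24(L−S))) = √(35.069³/(24·4.930)) = 19.092201
iter 1: u=0.918412  f(a)=+2.121e-01  f'(a)=-5.613e-01  a ← 19.092201 − (+2.121e-01/-5.613e-01) = 19.470126
iter 2: u=0.900585  f(a)=+6.463e-03  f'(a)=-5.276e-01  a ← 19.470126 − (+6.463e-03/-5.276e-01) = 19.482375
iter 3: u=0.900019  f(a)=+6.416e-06  f'(a)=-5.266e-01  a ← 19.482375 − (+6.416e-06/-5.266e-01) = 19.482388
iter 4: u=0.900018  f(a)=+6.338e-12  f'(a)=-5.266e-01  a ← 19.482388 − (+6.338e-12/-5.266e-01) = 19.482388
converged: |Δa| < 1e-12 after 4 iterations
sag = a·(cosh(S/(2a)) − 1) = 19.482388·(cosh(0.900018) − 1) = 8.437917
T_max/T_min = cosh(S/(2a)) = 1.433105

a=19.482 sag=8.438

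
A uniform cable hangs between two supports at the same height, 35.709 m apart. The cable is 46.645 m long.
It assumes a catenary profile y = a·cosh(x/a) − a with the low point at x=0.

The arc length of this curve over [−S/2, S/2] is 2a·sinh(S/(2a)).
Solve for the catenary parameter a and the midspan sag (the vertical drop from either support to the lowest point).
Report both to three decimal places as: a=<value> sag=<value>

seed: a₀ = √(S³/(24(L−S))) = √(35.709³/(24·10.936)) = 13.171392
iter 1: u=1.355552  f(a)=+1.050e+00  f'(a)=-1.986e+00  a ← 13.171392 − (+1.050e+00/-1.986e+00) = 13.699907
iter 2: u=1.303257  f(a)=+6.650e-02  f'(a)=-1.742e+00  a ← 13.699907 − (+6.650e-02/-1.742e+00) = 13.738079
iter 3: u=1.299636  f(a)=+3.067e-04  f'(a)=-1.726e+00  a ← 13.738079 − (+3.067e-04/-1.726e+00) = 13.738257
iter 4: u=1.299619  f(a)=+6.590e-09  f'(a)=-1.726e+00  a ← 13.738257 − (+6.590e-09/-1.726e+00) = 13.738257
iter 5: u=1.299619  f(a)=+0.000e+00  f'(a)=-1.726e+00  a ← 13.738257 − (+0.000e+00/-1.726e+00) = 13.738257
converged: |Δa| < 1e-12 after 5 iterations
sag = a·(cosh(S/(2a)) − 1) = 13.738257·(cosh(1.299619) − 1) = 13.329781
T_max/T_min = cosh(S/(2a)) = 1.970267

a=13.738 sag=13.330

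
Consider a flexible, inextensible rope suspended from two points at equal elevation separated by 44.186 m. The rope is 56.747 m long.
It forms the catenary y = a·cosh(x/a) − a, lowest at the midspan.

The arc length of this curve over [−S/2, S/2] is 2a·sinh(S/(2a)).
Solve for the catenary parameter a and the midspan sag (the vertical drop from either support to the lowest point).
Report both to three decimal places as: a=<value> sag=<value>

seed: a₀ = √(S³/(24(L−S))) = √(44.186³/(24·12.561)) = 16.916453
iter 1: u=1.306007  f(a)=+1.116e+00  f'(a)=-1.754e+00  a ← 16.916453 − (+1.116e+00/-1.754e+00) = 17.552486
iter 2: u=1.258682  f(a)=+6.602e-02  f'(a)=-1.552e+00  a ← 17.552486 − (+6.602e-02/-1.552e+00) = 17.595013
iter 3: u=1.255640  f(a)=+2.632e-04  f'(a)=-1.540e+00  a ← 17.595013 − (+2.632e-04/-1.540e+00) = 17.595184
iter 4: u=1.255628  f(a)=+4.222e-09  f'(a)=-1.540e+00  a ← 17.595184 − (+4.222e-09/-1.540e+00) = 17.595184
iter 5: u=1.255628  f(a)=+7.105e-15  f'(a)=-1.540e+00  a ← 17.595184 − (+7.105e-15/-1.540e+00) = 17.595184
converged: |Δa| < 1e-12 after 5 iterations
sag = a·(cosh(S/(2a)) − 1) = 17.595184·(cosh(1.255628) − 1) = 15.791131
T_max/T_min = cosh(S/(2a)) = 1.897469

a=17.595 sag=15.791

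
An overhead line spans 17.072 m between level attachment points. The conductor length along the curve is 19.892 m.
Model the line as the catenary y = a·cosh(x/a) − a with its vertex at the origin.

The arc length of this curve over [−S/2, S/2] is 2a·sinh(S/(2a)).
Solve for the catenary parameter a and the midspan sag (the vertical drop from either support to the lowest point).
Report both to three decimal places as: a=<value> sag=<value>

seed: a₀ = √(S³/(24(L−S))) = √(17.072³/(24·2.820)) = 8.574256
iter 1: u=0.995538  f(a)=+1.431e-01  f'(a)=-7.253e-01  a ← 8.574256 − (+1.431e-01/-7.253e-01) = 8.771530
iter 2: u=0.973148  f(a)=+5.087e-03  f'(a)=-6.746e-01  a ← 8.771530 − (+5.087e-03/-6.746e-01) = 8.779071
iter 3: u=0.972312  f(a)=+6.955e-06  f'(a)=-6.727e-01  a ← 8.779071 − (+6.955e-06/-6.727e-01) = 8.779081
iter 4: u=0.972311  f(a)=+1.304e-11  f'(a)=-6.727e-01  a ← 8.779081 − (+1.304e-11/-6.727e-01) = 8.779081
iter 5: u=0.972311  f(a)=+3.553e-15  f'(a)=-6.727e-01  a ← 8.779081 − (+3.553e-15/-6.727e-01) = 8.779081
converged: |Δa| < 1e-12 after 5 iterations
sag = a·(cosh(S/(2a)) − 1) = 8.779081·(cosh(0.972311) − 1) = 4.487236
T_max/T_min = cosh(S/(2a)) = 1.511128

a=8.779 sag=4.487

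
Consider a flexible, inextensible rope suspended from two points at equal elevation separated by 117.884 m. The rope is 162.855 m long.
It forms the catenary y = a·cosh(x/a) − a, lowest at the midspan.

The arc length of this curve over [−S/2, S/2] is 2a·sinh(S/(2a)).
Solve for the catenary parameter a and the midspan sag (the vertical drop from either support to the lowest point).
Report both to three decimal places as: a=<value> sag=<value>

a=41.018 sag=50.157

seed: a₀ = √(S³/(24(L−S))) = √(117.884³/(24·44.971)) = 38.959233
iter 1: u=1.512915  f(a)=+5.436e+00  f'(a)=-2.882e+00  a ← 38.959233 − (+5.436e+00/-2.882e+00) = 40.845459
iter 2: u=1.443049  f(a)=+4.197e-01  f'(a)=-2.453e+00  a ← 40.845459 − (+4.197e-01/-2.453e+00) = 41.016590
iter 3: u=1.437028  f(a)=+2.965e-03  f'(a)=-2.418e+00  a ← 41.016590 − (+2.965e-03/-2.418e+00) = 41.017816
iter 4: u=1.436985  f(a)=+1.503e-07  f'(a)=-2.418e+00  a ← 41.017816 − (+1.503e-07/-2.418e+00) = 41.017816
iter 5: u=1.436985  f(a)=-2.842e-14  f'(a)=-2.418e+00  a ← 41.017816 − (-2.842e-14/-2.418e+00) = 41.017816
converged: |Δa| < 1e-12 after 5 iterations
sag = a·(cosh(S/(2a)) − 1) = 41.017816·(cosh(1.436985) − 1) = 50.157285
T_max/T_min = cosh(S/(2a)) = 2.222817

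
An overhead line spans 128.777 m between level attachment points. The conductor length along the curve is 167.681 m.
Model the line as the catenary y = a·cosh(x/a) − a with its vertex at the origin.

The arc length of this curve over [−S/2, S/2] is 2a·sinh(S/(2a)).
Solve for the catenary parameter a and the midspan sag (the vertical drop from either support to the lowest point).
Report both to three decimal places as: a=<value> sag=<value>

seed: a₀ = √(S³/(24(L−S))) = √(128.777³/(24·38.904)) = 47.824970
iter 1: u=1.346336  f(a)=+3.682e+00  f'(a)=-1.942e+00  a ← 47.824970 − (+3.682e+00/-1.942e+00) = 49.721353
iter 2: u=1.294987  f(a)=+2.303e-01  f'(a)=-1.706e+00  a ← 49.721353 − (+2.303e-01/-1.706e+00) = 49.856396
iter 3: u=1.291479  f(a)=+1.034e-03  f'(a)=-1.690e+00  a ← 49.856396 − (+1.034e-03/-1.690e+00) = 49.857008
iter 4: u=1.291463  f(a)=+2.107e-08  f'(a)=-1.690e+00  a ← 49.857008 − (+2.107e-08/-1.690e+00) = 49.857008
iter 5: u=1.291463  f(a)=+0.000e+00  f'(a)=-1.690e+00  a ← 49.857008 − (+0.000e+00/-1.690e+00) = 49.857008
converged: |Δa| < 1e-12 after 5 iterations
sag = a·(cosh(S/(2a)) − 1) = 49.857008·(cosh(1.291463) − 1) = 47.687601
T_max/T_min = cosh(S/(2a)) = 1.956487

a=49.857 sag=47.688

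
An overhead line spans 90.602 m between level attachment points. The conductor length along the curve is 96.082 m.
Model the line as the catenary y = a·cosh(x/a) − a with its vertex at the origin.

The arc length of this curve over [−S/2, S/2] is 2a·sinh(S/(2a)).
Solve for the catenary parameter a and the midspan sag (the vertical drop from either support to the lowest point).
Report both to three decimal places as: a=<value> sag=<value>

seed: a₀ = √(S³/(24(L−S))) = √(90.602³/(24·5.480)) = 75.198777
iter 1: u=0.602417  f(a)=+1.003e-01  f'(a)=-1.511e-01  a ← 75.198777 − (+1.003e-01/-1.511e-01) = 75.862551
iter 2: u=0.597146  f(a)=+1.344e-03  f'(a)=-1.471e-01  a ← 75.862551 − (+1.344e-03/-1.471e-01) = 75.871685
iter 3: u=0.597074  f(a)=+2.483e-07  f'(a)=-1.470e-01  a ← 75.871685 − (+2.483e-07/-1.470e-01) = 75.871687
iter 4: u=0.597074  f(a)=+2.842e-14  f'(a)=-1.470e-01  a ← 75.871687 − (+2.842e-14/-1.470e-01) = 75.871687
converged: |Δa| < 1e-12 after 4 iterations
sag = a·(cosh(S/(2a)) − 1) = 75.871687·(cosh(0.597074) − 1) = 13.930599
T_max/T_min = cosh(S/(2a)) = 1.183607

a=75.872 sag=13.931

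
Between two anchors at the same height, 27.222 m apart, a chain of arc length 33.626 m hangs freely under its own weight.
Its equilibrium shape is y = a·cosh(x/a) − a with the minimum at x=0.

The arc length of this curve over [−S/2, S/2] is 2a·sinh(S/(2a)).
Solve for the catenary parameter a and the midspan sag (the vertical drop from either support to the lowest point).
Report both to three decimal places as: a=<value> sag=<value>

a=11.841 sag=8.723

seed: a₀ = √(S³/(24(L−S))) = √(27.222³/(24·6.404)) = 11.456416
iter 1: u=1.188068  f(a)=+4.675e-01  f'(a)=-1.284e+00  a ← 11.456416 − (+4.675e-01/-1.284e+00) = 11.820493
iter 2: u=1.151475  f(a)=+2.321e-02  f'(a)=-1.159e+00  a ← 11.820493 − (+2.321e-02/-1.159e+00) = 11.840511
iter 3: u=1.149528  f(a)=+6.382e-05  f'(a)=-1.153e+00  a ← 11.840511 − (+6.382e-05/-1.153e+00) = 11.840567
iter 4: u=1.149523  f(a)=+4.856e-10  f'(a)=-1.153e+00  a ← 11.840567 − (+4.856e-10/-1.153e+00) = 11.840567
iter 5: u=1.149523  f(a)=+7.105e-15  f'(a)=-1.153e+00  a ← 11.840567 − (+7.105e-15/-1.153e+00) = 11.840567
converged: |Δa| < 1e-12 after 5 iterations
sag = a·(cosh(S/(2a)) − 1) = 11.840567·(cosh(1.149523) − 1) = 8.723382
T_max/T_min = cosh(S/(2a)) = 1.736737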